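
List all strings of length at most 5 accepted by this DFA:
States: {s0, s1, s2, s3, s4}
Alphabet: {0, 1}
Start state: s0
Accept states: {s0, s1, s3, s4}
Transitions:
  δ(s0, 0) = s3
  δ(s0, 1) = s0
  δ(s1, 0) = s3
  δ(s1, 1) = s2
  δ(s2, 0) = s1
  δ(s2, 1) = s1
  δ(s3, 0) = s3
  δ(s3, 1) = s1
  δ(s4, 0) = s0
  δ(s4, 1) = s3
ε, 0, 1, 00, 01, 10, 11, 000, 001, 010, 100, 101, 110, 111, 0000, 0001, 0010, 0100, 0101, 0110, 0111, 1000, 1001, 1010, 1100, 1101, 1110, 1111, 00000, 00001, 00010, 00100, 00101, 00110, 00111, 01000, 01001, 01010, 01100, 01110, 10000, 10001, 10010, 10100, 10101, 10110, 10111, 11000, 11001, 11010, 11100, 11101, 11110, 11111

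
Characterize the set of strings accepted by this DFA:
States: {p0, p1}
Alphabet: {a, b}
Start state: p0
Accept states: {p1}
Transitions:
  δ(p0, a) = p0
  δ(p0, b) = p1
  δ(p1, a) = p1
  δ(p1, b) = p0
Testing a few strings:
  'a' → reject
  'ab' → accept
  'abb' → reject
  'ba' → accept
State roles: p0=even number of b's so far; p1=odd number of b's so far
All strings over {a,b} with an odd number of b's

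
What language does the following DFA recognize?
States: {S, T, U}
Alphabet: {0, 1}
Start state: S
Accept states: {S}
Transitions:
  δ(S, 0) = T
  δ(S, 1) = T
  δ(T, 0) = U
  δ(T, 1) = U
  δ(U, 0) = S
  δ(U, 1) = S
Testing a few strings:
  '1101' → reject
  '1' → reject
  '010' → accept
  '11' → reject
State roles: S=length ≡ 0 (mod 3); T=length ≡ 1 (mod 3); U=length ≡ 2 (mod 3)
All binary strings whose length is a multiple of 3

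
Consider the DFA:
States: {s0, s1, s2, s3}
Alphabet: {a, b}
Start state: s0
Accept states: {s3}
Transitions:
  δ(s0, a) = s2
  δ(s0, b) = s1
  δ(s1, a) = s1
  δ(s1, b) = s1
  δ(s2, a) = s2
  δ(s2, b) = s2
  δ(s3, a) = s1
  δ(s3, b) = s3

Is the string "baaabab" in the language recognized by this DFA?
Processing string "baaabab":
  s0 --b--> s1
  s1 --a--> s1
  s1 --a--> s1
  s1 --a--> s1
  s1 --b--> s1
  s1 --a--> s1
  s1 --b--> s1
Final state: s1
Accept states: {s3}
No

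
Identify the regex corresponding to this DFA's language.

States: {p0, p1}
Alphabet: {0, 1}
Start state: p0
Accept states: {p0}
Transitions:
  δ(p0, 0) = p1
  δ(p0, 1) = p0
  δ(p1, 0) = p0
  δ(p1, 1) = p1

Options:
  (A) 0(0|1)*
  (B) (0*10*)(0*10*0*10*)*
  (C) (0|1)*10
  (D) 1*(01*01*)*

Check each option against the DFA on short strings; one disagreement eliminates an option:
  (A) 0(0|1)*: on ε the DFA stays in p0 and accepts (p0 ∈ Accept), but the regex does not match it → eliminate
  (B) (0*10*)(0*10*0*10*)*: on ε the DFA stays in p0 and accepts (p0 ∈ Accept), but the regex does not match it → eliminate
  (C) (0|1)*10: on ε the DFA stays in p0 and accepts (p0 ∈ Accept), but the regex does not match it → eliminate
  (D) 1*(01*01*)*: agrees with the DFA on every string of length ≤ 6
Only (D) is consistent with the DFA.
(D) 1*(01*01*)*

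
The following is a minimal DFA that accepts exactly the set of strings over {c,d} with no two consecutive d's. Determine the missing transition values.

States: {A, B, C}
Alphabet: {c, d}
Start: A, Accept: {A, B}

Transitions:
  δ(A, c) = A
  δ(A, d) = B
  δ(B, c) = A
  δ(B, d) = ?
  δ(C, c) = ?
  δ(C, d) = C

From the language and accept set, identify what each state tracks — A: last symbol not d (ok); B: last symbol d (ok); C: saw dd (dead).
Each missing δ(q, a) is the state matching the new tracked value after reading a.
δ(B, d) = C; δ(C, c) = C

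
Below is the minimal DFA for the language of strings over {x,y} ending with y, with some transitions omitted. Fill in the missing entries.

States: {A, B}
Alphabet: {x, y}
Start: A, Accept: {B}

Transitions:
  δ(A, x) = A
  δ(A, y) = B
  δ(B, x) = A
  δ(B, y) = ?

From the language and accept set, identify what each state tracks — A: last symbol not y; B: last symbol is y.
Each missing δ(q, a) is the state matching the new tracked value after reading a.
δ(B, y) = B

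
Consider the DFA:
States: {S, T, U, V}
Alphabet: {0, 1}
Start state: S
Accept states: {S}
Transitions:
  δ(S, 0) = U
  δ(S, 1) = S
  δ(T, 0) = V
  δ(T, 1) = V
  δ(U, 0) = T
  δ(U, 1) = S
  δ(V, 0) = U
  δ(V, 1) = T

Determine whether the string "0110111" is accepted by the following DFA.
Processing string "0110111":
  S --0--> U
  U --1--> S
  S --1--> S
  S --0--> U
  U --1--> S
  S --1--> S
  S --1--> S
Final state: S
Accept states: {S}
Yes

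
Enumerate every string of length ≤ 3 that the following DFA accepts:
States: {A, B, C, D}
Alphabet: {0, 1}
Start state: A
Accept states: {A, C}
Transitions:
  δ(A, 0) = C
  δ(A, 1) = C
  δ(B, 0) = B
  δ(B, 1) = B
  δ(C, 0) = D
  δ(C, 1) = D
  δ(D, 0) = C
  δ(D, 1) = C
ε, 0, 1, 000, 001, 010, 011, 100, 101, 110, 111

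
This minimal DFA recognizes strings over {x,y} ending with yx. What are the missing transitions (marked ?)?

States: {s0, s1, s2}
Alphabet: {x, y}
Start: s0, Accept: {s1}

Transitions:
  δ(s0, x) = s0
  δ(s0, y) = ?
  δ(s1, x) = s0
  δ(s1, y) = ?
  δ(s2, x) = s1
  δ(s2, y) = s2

From the language and accept set, identify what each state tracks — s0: no suffix match; s1: suffix is yx; s2: one trailing y.
Each missing δ(q, a) is the state matching the new tracked value after reading a.
δ(s0, y) = s2; δ(s1, y) = s2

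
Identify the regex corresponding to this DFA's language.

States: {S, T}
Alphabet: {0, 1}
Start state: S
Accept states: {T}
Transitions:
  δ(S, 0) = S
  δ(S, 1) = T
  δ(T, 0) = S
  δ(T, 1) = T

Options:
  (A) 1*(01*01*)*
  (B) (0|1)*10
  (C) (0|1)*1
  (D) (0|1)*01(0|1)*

Check each option against the DFA on short strings; one disagreement eliminates an option:
  (A) 1*(01*01*)*: on ε the DFA stays in S and rejects (S ∉ Accept), but the regex matches it → eliminate
  (B) (0|1)*10: on '1' the DFA goes S → T and accepts (T ∈ Accept), but the regex does not match it → eliminate
  (C) (0|1)*1: agrees with the DFA on every string of length ≤ 6
  (D) (0|1)*01(0|1)*: on '1' the DFA goes S → T and accepts (T ∈ Accept), but the regex does not match it → eliminate
Only (C) is consistent with the DFA.
(C) (0|1)*1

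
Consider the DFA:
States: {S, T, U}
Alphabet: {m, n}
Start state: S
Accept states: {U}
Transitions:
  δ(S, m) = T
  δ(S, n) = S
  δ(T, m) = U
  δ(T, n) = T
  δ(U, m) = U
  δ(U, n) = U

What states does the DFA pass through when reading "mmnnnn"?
read 'm': S → T
  read 'm': T → U
  read 'n': U → U
  read 'n': U → U
  read 'n': U → U
  read 'n': U → U
S -> T -> U -> U -> U -> U -> U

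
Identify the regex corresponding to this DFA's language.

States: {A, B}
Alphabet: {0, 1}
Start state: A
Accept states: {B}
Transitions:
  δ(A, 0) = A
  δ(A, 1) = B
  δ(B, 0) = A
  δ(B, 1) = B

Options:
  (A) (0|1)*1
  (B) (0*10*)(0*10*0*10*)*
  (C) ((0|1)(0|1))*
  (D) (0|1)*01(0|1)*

Check each option against the DFA on short strings; one disagreement eliminates an option:
  (A) (0|1)*1: agrees with the DFA on every string of length ≤ 6
  (B) (0*10*)(0*10*0*10*)*: on '10' the DFA goes A → B → A and rejects (A ∉ Accept), but the regex matches it → eliminate
  (C) ((0|1)(0|1))*: on ε the DFA stays in A and rejects (A ∉ Accept), but the regex matches it → eliminate
  (D) (0|1)*01(0|1)*: on '1' the DFA goes A → B and accepts (B ∈ Accept), but the regex does not match it → eliminate
Only (A) is consistent with the DFA.
(A) (0|1)*1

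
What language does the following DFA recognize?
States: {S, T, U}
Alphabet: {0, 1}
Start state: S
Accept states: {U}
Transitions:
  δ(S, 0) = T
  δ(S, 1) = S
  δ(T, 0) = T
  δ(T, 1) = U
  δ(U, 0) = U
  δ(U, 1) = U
Testing a few strings:
  '0101' → accept
  '0110' → accept
  '10' → reject
  '100' → reject
State roles: S=no 0 seen yet; T=seen a 0, waiting for 1; U=substring 01 seen
All binary strings containing the substring 01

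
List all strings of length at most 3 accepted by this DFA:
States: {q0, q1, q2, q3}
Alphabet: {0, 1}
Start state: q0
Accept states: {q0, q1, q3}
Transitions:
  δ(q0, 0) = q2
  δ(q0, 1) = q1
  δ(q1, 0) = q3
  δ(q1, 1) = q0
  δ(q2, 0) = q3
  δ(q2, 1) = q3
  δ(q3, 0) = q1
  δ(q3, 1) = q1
ε, 1, 00, 01, 10, 11, 000, 001, 010, 011, 100, 101, 111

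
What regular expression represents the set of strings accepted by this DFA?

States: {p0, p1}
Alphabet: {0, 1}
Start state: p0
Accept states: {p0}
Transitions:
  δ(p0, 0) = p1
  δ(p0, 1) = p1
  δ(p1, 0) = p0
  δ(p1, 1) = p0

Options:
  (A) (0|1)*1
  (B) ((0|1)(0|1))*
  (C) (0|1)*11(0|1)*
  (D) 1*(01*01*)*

Check each option against the DFA on short strings; one disagreement eliminates an option:
  (A) (0|1)*1: on ε the DFA stays in p0 and accepts (p0 ∈ Accept), but the regex does not match it → eliminate
  (B) ((0|1)(0|1))*: agrees with the DFA on every string of length ≤ 6
  (C) (0|1)*11(0|1)*: on ε the DFA stays in p0 and accepts (p0 ∈ Accept), but the regex does not match it → eliminate
  (D) 1*(01*01*)*: on '1' the DFA goes p0 → p1 and rejects (p1 ∉ Accept), but the regex matches it → eliminate
Only (B) is consistent with the DFA.
(B) ((0|1)(0|1))*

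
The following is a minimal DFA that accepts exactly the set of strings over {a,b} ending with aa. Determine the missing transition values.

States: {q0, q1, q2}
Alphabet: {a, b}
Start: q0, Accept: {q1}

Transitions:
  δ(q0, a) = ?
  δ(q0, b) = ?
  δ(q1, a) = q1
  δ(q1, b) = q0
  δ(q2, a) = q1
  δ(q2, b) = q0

From the language and accept set, identify what each state tracks — q0: last symbol not a; q1: two trailing a's; q2: one trailing a.
Each missing δ(q, a) is the state matching the new tracked value after reading a.
δ(q0, a) = q2; δ(q0, b) = q0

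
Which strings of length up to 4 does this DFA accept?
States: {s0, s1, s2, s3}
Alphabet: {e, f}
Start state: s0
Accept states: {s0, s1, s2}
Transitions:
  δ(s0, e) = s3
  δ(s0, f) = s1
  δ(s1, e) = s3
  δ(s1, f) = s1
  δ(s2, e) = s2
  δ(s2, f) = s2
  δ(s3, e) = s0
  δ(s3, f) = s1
ε, f, ee, ef, ff, eef, eff, fee, fef, fff, eeee, eeef, eeff, efee, efef, efff, feef, feff, ffee, ffef, ffff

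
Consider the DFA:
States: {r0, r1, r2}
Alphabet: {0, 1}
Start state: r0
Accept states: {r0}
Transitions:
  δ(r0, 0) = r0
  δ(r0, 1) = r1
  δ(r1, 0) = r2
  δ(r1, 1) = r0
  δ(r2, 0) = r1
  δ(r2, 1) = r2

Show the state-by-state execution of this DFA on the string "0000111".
read '0': r0 → r0
  read '0': r0 → r0
  read '0': r0 → r0
  read '0': r0 → r0
  read '1': r0 → r1
  read '1': r1 → r0
  read '1': r0 → r1
r0 -> r0 -> r0 -> r0 -> r0 -> r1 -> r0 -> r1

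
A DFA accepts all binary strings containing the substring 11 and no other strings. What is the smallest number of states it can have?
By Myhill–Nerode, count the distinguishable equivalence classes: 3 classes — one per longest suffix of the input that is a prefix of '11' (lengths 0 through 1), plus an absorbing 'already seen 11' class.
3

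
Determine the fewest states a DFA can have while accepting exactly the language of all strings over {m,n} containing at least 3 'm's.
By Myhill–Nerode, count the distinguishable equivalence classes: 4 classes — having seen 0, 1, 2, or ≥3 copies of 'm'; any two classes i < j (j ≤ 3) are distinguished by the string m^(3−j), which takes class j to 3 copies (accepted) but leaves class i below 3 (rejected).
4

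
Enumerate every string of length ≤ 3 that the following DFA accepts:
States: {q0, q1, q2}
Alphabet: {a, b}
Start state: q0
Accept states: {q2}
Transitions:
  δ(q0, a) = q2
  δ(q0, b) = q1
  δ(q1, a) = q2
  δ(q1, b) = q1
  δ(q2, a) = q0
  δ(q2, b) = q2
a, ab, ba, aaa, abb, bab, bba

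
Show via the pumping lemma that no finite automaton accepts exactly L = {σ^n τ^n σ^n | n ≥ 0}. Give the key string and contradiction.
Assume L is regular with pumping length p. Idea: pumping the first σ-block unbalances it against the other two.
Choose s = σ^p τ^p σ^p ∈ L (|s| = 3p ≥ p). By the pumping lemma, s = xyz with |xy| ≤ p, |y| > 0, so y = σ^k with k ≥ 1, inside the first σ-block. Then xy²z = σ^(p+k) τ^p σ^p. The first block has length p+k ≠ p, so the three block lengths are no longer equal and xy²z ∉ L.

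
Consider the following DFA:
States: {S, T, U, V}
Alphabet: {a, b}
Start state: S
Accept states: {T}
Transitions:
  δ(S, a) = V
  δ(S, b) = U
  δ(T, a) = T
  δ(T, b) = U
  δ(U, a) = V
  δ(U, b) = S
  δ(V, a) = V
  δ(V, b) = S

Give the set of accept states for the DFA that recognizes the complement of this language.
Complement accept states = All states \ Original accept states
= {S, T, U, V} \ {T}
{S, U, V}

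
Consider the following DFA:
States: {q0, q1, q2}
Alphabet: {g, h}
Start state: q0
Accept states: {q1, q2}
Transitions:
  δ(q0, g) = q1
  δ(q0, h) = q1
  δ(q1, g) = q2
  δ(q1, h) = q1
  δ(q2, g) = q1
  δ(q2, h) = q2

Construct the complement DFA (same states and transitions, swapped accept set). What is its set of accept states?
Complement accept states = All states \ Original accept states
= {q0, q1, q2} \ {q1, q2}
{q0}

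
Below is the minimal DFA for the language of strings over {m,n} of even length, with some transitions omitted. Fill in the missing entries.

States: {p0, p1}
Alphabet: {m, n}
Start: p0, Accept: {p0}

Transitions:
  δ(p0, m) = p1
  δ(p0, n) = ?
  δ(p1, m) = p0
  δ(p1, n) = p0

From the language and accept set, identify what each state tracks — p0: even length so far; p1: odd length so far.
Each missing δ(q, a) is the state matching the new tracked value after reading a.
δ(p0, n) = p1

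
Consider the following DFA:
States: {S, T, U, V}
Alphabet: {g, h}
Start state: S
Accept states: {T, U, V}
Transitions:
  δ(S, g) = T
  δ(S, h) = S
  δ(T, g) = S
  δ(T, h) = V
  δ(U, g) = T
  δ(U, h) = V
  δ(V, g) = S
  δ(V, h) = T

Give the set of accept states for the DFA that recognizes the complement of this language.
Complement accept states = All states \ Original accept states
= {S, T, U, V} \ {T, U, V}
{S}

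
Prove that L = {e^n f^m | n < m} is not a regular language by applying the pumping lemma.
Assume L is regular with pumping length p. Idea: pumping up the e-block makes the e-count reach the f-count.
Choose s = e^p f^(p+1) ∈ L. By the pumping lemma, s = xyz with |xy| ≤ p, |y| > 0, so y = e^k with k ≥ 1. Then xy²z = e^(p+k) f^(p+1). Since p+k ≥ p+1, the number of e's is no longer strictly less than the number of f's, so xy²z ∉ L.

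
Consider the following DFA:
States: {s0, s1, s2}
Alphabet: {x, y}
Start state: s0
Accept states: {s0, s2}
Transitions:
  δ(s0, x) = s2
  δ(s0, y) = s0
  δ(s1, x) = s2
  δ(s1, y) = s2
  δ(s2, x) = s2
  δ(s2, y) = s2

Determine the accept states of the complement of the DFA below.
Complement accept states = All states \ Original accept states
= {s0, s1, s2} \ {s0, s2}
{s1}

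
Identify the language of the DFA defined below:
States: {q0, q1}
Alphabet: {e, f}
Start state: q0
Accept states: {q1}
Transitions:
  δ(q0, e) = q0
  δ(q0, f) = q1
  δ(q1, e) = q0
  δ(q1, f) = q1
Testing a few strings:
  'e' → reject
  'fee' → reject
  'f' → accept
  'eff' → accept
State roles: q0=last symbol not f; q1=last symbol is f
All strings over {e,f} ending with f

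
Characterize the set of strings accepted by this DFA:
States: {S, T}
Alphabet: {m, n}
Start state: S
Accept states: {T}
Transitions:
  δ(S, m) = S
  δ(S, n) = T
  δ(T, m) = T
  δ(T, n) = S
Testing a few strings:
  'nmm' → accept
  'nn' → reject
  'mnn' → reject
  'n' → accept
State roles: S=even number of n's so far; T=odd number of n's so far
All strings over {m,n} with an odd number of n's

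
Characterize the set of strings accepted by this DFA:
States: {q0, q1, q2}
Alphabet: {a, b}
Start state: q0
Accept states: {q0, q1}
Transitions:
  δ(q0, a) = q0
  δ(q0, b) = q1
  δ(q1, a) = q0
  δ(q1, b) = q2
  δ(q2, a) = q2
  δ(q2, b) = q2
Testing a few strings:
  'bb' → reject
  'bba' → reject
  'a' → accept
  'aa' → accept
State roles: q0=last symbol not b (ok); q1=last symbol b (ok); q2=saw bb (dead)
All strings over {a,b} with no two consecutive b's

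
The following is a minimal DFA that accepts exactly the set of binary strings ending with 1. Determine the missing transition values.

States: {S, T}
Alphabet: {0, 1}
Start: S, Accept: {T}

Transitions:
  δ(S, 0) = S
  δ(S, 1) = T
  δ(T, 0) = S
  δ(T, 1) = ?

From the language and accept set, identify what each state tracks — S: last symbol not 1; T: last symbol is 1.
Each missing δ(q, a) is the state matching the new tracked value after reading a.
δ(T, 1) = T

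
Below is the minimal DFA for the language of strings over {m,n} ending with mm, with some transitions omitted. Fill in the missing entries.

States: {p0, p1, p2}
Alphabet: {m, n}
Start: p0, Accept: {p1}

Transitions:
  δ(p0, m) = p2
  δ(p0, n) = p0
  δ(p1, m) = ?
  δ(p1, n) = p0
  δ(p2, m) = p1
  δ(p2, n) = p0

From the language and accept set, identify what each state tracks — p0: last symbol not m; p1: two trailing m's; p2: one trailing m.
Each missing δ(q, a) is the state matching the new tracked value after reading a.
δ(p1, m) = p1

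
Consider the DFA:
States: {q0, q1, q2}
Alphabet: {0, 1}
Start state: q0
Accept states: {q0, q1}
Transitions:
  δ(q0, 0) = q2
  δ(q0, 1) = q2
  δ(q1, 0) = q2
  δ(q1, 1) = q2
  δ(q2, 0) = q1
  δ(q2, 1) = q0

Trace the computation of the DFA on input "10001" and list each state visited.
read '1': q0 → q2
  read '0': q2 → q1
  read '0': q1 → q2
  read '0': q2 → q1
  read '1': q1 → q2
q0 -> q2 -> q1 -> q2 -> q1 -> q2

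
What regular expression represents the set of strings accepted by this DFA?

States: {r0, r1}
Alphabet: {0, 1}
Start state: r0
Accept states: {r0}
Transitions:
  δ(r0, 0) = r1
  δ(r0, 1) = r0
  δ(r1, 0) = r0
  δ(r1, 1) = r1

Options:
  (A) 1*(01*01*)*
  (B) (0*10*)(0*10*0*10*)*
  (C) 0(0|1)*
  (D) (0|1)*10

Check each option against the DFA on short strings; one disagreement eliminates an option:
  (A) 1*(01*01*)*: agrees with the DFA on every string of length ≤ 6
  (B) (0*10*)(0*10*0*10*)*: on ε the DFA stays in r0 and accepts (r0 ∈ Accept), but the regex does not match it → eliminate
  (C) 0(0|1)*: on ε the DFA stays in r0 and accepts (r0 ∈ Accept), but the regex does not match it → eliminate
  (D) (0|1)*10: on ε the DFA stays in r0 and accepts (r0 ∈ Accept), but the regex does not match it → eliminate
Only (A) is consistent with the DFA.
(A) 1*(01*01*)*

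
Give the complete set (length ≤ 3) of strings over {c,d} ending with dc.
dc, cdc, ddc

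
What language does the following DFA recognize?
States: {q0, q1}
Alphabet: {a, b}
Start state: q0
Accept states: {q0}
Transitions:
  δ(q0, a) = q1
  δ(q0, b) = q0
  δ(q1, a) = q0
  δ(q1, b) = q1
Testing a few strings:
  'ba' → reject
  'bb' → accept
  'bab' → reject
  'bba' → reject
State roles: q0=even number of a's so far; q1=odd number of a's so far
All strings over {a,b} with an even number of a's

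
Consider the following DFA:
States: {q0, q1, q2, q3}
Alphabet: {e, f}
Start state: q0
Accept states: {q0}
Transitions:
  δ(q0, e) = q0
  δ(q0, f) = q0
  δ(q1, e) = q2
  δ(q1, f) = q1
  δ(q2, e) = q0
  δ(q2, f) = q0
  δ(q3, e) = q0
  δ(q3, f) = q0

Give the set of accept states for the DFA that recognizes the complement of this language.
Complement accept states = All states \ Original accept states
= {q0, q1, q2, q3} \ {q0}
{q1, q2, q3}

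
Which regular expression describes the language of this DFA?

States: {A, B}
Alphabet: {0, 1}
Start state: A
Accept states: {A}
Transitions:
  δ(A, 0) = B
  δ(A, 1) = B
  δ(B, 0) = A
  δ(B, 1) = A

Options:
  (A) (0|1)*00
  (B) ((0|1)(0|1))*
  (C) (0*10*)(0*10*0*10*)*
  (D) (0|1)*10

Check each option against the DFA on short strings; one disagreement eliminates an option:
  (A) (0|1)*00: on ε the DFA stays in A and accepts (A ∈ Accept), but the regex does not match it → eliminate
  (B) ((0|1)(0|1))*: agrees with the DFA on every string of length ≤ 6
  (C) (0*10*)(0*10*0*10*)*: on ε the DFA stays in A and accepts (A ∈ Accept), but the regex does not match it → eliminate
  (D) (0|1)*10: on ε the DFA stays in A and accepts (A ∈ Accept), but the regex does not match it → eliminate
Only (B) is consistent with the DFA.
(B) ((0|1)(0|1))*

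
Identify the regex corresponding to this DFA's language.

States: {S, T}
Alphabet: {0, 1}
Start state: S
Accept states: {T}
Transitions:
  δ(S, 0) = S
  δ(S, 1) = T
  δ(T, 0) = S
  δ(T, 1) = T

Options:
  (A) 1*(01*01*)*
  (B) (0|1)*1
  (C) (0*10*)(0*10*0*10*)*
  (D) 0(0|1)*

Check each option against the DFA on short strings; one disagreement eliminates an option:
  (A) 1*(01*01*)*: on ε the DFA stays in S and rejects (S ∉ Accept), but the regex matches it → eliminate
  (B) (0|1)*1: agrees with the DFA on every string of length ≤ 6
  (C) (0*10*)(0*10*0*10*)*: on '10' the DFA goes S → T → S and rejects (S ∉ Accept), but the regex matches it → eliminate
  (D) 0(0|1)*: on '0' the DFA goes S → S and rejects (S ∉ Accept), but the regex matches it → eliminate
Only (B) is consistent with the DFA.
(B) (0|1)*1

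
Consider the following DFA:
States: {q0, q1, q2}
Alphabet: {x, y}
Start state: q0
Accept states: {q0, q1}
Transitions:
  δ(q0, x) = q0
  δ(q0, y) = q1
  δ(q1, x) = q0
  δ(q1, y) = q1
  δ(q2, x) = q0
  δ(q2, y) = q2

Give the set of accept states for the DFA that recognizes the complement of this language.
Complement accept states = All states \ Original accept states
= {q0, q1, q2} \ {q0, q1}
{q2}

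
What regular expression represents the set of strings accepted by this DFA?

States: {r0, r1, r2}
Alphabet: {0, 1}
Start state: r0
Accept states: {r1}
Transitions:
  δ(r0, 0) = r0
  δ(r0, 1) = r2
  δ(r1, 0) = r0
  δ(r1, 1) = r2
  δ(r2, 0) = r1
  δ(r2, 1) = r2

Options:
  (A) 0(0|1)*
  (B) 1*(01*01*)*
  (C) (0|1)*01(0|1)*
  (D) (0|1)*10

Check each option against the DFA on short strings; one disagreement eliminates an option:
  (A) 0(0|1)*: on '0' the DFA goes r0 → r0 and rejects (r0 ∉ Accept), but the regex matches it → eliminate
  (B) 1*(01*01*)*: on ε the DFA stays in r0 and rejects (r0 ∉ Accept), but the regex matches it → eliminate
  (C) (0|1)*01(0|1)*: on '01' the DFA goes r0 → r0 → r2 and rejects (r2 ∉ Accept), but the regex matches it → eliminate
  (D) (0|1)*10: agrees with the DFA on every string of length ≤ 6
Only (D) is consistent with the DFA.
(D) (0|1)*10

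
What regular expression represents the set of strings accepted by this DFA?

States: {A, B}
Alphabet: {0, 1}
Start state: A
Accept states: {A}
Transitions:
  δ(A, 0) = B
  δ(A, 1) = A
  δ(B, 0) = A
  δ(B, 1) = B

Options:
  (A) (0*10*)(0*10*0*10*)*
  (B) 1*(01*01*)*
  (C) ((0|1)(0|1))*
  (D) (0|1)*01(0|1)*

Check each option against the DFA on short strings; one disagreement eliminates an option:
  (A) (0*10*)(0*10*0*10*)*: on ε the DFA stays in A and accepts (A ∈ Accept), but the regex does not match it → eliminate
  (B) 1*(01*01*)*: agrees with the DFA on every string of length ≤ 6
  (C) ((0|1)(0|1))*: on '1' the DFA goes A → A and accepts (A ∈ Accept), but the regex does not match it → eliminate
  (D) (0|1)*01(0|1)*: on ε the DFA stays in A and accepts (A ∈ Accept), but the regex does not match it → eliminate
Only (B) is consistent with the DFA.
(B) 1*(01*01*)*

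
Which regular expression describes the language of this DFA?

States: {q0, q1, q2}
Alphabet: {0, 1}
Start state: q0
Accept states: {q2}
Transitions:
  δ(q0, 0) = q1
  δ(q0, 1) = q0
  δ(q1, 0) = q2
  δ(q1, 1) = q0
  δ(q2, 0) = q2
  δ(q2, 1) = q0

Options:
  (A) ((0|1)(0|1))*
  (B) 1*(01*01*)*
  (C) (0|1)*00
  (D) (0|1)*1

Check each option against the DFA on short strings; one disagreement eliminates an option:
  (A) ((0|1)(0|1))*: on ε the DFA stays in q0 and rejects (q0 ∉ Accept), but the regex matches it → eliminate
  (B) 1*(01*01*)*: on ε the DFA stays in q0 and rejects (q0 ∉ Accept), but the regex matches it → eliminate
  (C) (0|1)*00: agrees with the DFA on every string of length ≤ 6
  (D) (0|1)*1: on '1' the DFA goes q0 → q0 and rejects (q0 ∉ Accept), but the regex matches it → eliminate
Only (C) is consistent with the DFA.
(C) (0|1)*00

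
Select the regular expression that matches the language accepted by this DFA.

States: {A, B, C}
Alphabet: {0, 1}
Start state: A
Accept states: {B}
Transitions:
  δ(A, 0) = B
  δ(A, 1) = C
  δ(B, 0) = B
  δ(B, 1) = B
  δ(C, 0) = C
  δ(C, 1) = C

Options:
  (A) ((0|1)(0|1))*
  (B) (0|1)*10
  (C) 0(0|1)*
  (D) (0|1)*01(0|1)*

Check each option against the DFA on short strings; one disagreement eliminates an option:
  (A) ((0|1)(0|1))*: on ε the DFA stays in A and rejects (A ∉ Accept), but the regex matches it → eliminate
  (B) (0|1)*10: on '0' the DFA goes A → B and accepts (B ∈ Accept), but the regex does not match it → eliminate
  (C) 0(0|1)*: agrees with the DFA on every string of length ≤ 6
  (D) (0|1)*01(0|1)*: on '0' the DFA goes A → B and accepts (B ∈ Accept), but the regex does not match it → eliminate
Only (C) is consistent with the DFA.
(C) 0(0|1)*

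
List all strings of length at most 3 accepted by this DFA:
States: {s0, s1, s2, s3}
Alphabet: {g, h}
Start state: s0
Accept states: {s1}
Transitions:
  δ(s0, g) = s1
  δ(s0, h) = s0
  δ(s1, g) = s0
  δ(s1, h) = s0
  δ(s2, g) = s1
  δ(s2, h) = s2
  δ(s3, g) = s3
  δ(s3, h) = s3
g, hg, ggg, ghg, hhg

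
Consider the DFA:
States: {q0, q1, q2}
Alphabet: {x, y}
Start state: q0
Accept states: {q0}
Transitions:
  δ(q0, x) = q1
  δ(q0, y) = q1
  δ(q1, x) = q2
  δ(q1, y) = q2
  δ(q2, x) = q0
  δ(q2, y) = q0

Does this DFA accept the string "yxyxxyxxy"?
Processing string "yxyxxyxxy":
  q0 --y--> q1
  q1 --x--> q2
  q2 --y--> q0
  q0 --x--> q1
  q1 --x--> q2
  q2 --y--> q0
  q0 --x--> q1
  q1 --x--> q2
  q2 --y--> q0
Final state: q0
Accept states: {q0}
Yes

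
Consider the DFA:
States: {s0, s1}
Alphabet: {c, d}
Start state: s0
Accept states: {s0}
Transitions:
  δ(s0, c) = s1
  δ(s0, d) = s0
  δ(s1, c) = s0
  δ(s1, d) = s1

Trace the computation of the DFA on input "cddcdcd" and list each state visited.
read 'c': s0 → s1
  read 'd': s1 → s1
  read 'd': s1 → s1
  read 'c': s1 → s0
  read 'd': s0 → s0
  read 'c': s0 → s1
  read 'd': s1 → s1
s0 -> s1 -> s1 -> s1 -> s0 -> s0 -> s1 -> s1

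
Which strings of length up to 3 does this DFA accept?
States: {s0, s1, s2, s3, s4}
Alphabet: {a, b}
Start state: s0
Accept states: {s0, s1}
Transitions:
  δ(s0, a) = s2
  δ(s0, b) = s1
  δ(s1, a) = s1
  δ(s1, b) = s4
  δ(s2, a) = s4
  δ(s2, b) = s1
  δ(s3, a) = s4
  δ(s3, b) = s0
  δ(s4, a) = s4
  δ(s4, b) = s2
ε, b, ab, ba, aba, baa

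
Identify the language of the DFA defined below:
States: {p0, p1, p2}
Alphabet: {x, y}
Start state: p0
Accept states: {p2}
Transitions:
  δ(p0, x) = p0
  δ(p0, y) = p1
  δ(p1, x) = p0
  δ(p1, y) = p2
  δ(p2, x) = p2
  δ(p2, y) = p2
Testing a few strings:
  'y' → reject
  'xyyy' → accept
  'xyy' → accept
  'yxyy' → accept
State roles: p0=no progress toward yy; p1=one trailing y; p2=substring yy seen
All strings over {x,y} containing the substring yy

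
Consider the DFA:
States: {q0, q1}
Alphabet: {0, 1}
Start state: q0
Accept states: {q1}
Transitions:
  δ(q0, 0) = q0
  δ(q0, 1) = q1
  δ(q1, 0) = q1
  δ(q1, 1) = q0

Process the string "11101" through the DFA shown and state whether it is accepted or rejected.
Processing string "11101":
  q0 --1--> q1
  q1 --1--> q0
  q0 --1--> q1
  q1 --0--> q1
  q1 --1--> q0
Final state: q0
Accept states: {q1}
No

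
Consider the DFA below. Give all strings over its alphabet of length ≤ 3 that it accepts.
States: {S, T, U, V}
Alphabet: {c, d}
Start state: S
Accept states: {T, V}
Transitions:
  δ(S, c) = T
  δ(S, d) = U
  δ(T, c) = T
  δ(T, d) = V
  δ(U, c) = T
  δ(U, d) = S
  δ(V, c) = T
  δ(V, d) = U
c, cc, cd, dc, ccc, ccd, cdc, dcc, dcd, ddc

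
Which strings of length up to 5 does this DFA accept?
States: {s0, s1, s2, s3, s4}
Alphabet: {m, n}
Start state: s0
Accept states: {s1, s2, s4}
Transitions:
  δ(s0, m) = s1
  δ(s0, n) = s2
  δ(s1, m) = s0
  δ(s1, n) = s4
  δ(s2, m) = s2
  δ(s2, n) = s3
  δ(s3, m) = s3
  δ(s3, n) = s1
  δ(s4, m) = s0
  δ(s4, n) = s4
m, n, mn, nm, mmm, mmn, mnn, nmm, nnn, mmmn, mmnm, mnmm, mnmn, mnnn, nmmm, nmnn, nnmn, nnnn, mmmmm, mmmmn, mmmnn, mmnmm, mmnnn, mnmmn, mnmnm, mnnmm, mnnmn, mnnnn, nmmmm, nmmnn, nmnmn, nmnnn, nnmmn, nnmnn, nnnmm, nnnmn, nnnnn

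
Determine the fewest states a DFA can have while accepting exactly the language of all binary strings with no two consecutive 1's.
By Myhill–Nerode, count the distinguishable equivalence classes: three classes — safe with last≠1 / safe with last=1 / 11 seen (dead).
3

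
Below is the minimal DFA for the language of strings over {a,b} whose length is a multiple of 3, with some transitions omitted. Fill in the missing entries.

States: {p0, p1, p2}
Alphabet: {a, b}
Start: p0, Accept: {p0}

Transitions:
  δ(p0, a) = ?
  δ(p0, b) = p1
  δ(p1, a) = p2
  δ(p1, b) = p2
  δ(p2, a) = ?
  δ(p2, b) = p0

From the language and accept set, identify what each state tracks — p0: length ≡ 0 (mod 3); p1: length ≡ 1 (mod 3); p2: length ≡ 2 (mod 3).
Each missing δ(q, a) is the state matching the new tracked value after reading a.
δ(p0, a) = p1; δ(p2, a) = p0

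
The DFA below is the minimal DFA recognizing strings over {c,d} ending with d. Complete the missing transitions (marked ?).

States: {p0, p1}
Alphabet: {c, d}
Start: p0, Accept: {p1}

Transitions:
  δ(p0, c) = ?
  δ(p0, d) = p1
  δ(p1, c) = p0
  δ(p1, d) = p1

From the language and accept set, identify what each state tracks — p0: last symbol not d; p1: last symbol is d.
Each missing δ(q, a) is the state matching the new tracked value after reading a.
δ(p0, c) = p0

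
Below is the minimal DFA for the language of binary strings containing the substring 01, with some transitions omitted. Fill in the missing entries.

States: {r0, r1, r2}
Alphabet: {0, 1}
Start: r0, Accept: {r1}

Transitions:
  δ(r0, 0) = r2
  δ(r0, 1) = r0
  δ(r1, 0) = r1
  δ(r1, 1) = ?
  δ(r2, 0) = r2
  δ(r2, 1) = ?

From the language and accept set, identify what each state tracks — r0: no 0 seen yet; r1: substring 01 seen; r2: seen a 0, waiting for 1.
Each missing δ(q, a) is the state matching the new tracked value after reading a.
δ(r1, 1) = r1; δ(r2, 1) = r1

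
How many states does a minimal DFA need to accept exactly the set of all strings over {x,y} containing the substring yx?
By Myhill–Nerode, count the distinguishable equivalence classes: 3 classes — one per longest suffix of the input that is a prefix of 'yx' (lengths 0 through 1), plus an absorbing 'already seen yx' class.
3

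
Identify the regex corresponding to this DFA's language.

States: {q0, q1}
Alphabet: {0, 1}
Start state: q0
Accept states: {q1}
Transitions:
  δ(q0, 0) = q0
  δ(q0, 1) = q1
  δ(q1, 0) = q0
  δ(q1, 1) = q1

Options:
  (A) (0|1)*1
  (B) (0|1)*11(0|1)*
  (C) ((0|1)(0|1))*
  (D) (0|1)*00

Check each option against the DFA on short strings; one disagreement eliminates an option:
  (A) (0|1)*1: agrees with the DFA on every string of length ≤ 6
  (B) (0|1)*11(0|1)*: on '1' the DFA goes q0 → q1 and accepts (q1 ∈ Accept), but the regex does not match it → eliminate
  (C) ((0|1)(0|1))*: on ε the DFA stays in q0 and rejects (q0 ∉ Accept), but the regex matches it → eliminate
  (D) (0|1)*00: on '1' the DFA goes q0 → q1 and accepts (q1 ∈ Accept), but the regex does not match it → eliminate
Only (A) is consistent with the DFA.
(A) (0|1)*1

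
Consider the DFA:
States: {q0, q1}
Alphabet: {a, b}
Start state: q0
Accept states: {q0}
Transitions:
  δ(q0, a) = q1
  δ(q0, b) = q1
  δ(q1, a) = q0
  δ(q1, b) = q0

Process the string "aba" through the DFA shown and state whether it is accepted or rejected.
Processing string "aba":
  q0 --a--> q1
  q1 --b--> q0
  q0 --a--> q1
Final state: q1
Accept states: {q0}
No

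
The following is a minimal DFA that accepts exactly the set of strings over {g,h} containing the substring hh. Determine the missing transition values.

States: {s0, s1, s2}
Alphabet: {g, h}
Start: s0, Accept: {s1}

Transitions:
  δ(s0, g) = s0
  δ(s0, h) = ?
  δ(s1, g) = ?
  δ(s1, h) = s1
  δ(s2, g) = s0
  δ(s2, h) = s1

From the language and accept set, identify what each state tracks — s0: no progress toward hh; s1: substring hh seen; s2: one trailing h.
Each missing δ(q, a) is the state matching the new tracked value after reading a.
δ(s0, h) = s2; δ(s1, g) = s1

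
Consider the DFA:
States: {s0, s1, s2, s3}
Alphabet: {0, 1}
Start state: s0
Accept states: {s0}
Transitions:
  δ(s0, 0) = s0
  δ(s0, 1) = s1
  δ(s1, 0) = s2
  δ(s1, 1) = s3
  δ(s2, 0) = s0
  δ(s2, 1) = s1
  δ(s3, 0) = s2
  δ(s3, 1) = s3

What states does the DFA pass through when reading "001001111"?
read '0': s0 → s0
  read '0': s0 → s0
  read '1': s0 → s1
  read '0': s1 → s2
  read '0': s2 → s0
  read '1': s0 → s1
  read '1': s1 → s3
  read '1': s3 → s3
  read '1': s3 → s3
s0 -> s0 -> s0 -> s1 -> s2 -> s0 -> s1 -> s3 -> s3 -> s3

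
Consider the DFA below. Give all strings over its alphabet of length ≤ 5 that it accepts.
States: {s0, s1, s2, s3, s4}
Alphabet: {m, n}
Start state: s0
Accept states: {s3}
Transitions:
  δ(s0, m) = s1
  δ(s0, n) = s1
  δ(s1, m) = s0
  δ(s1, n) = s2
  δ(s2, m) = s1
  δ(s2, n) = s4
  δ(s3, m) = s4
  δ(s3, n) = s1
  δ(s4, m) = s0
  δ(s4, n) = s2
None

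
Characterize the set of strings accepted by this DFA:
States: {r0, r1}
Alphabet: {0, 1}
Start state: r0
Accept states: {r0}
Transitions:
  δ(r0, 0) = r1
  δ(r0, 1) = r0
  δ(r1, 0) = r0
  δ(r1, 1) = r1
Testing a few strings:
  '00' → accept
  '011' → reject
  '1' → accept
  '111' → accept
State roles: r0=even number of 0's so far; r1=odd number of 0's so far
All binary strings with an even number of 0's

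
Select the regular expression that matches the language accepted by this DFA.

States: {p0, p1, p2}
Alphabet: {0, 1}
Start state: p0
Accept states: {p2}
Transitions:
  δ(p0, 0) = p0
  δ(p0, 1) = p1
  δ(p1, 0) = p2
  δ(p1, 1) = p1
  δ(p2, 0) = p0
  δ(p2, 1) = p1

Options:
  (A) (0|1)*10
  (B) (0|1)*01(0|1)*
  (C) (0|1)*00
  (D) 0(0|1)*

Check each option against the DFA on short strings; one disagreement eliminates an option:
  (A) (0|1)*10: agrees with the DFA on every string of length ≤ 6
  (B) (0|1)*01(0|1)*: on '01' the DFA goes p0 → p0 → p1 and rejects (p1 ∉ Accept), but the regex matches it → eliminate
  (C) (0|1)*00: on '00' the DFA goes p0 → p0 → p0 and rejects (p0 ∉ Accept), but the regex matches it → eliminate
  (D) 0(0|1)*: on '0' the DFA goes p0 → p0 and rejects (p0 ∉ Accept), but the regex matches it → eliminate
Only (A) is consistent with the DFA.
(A) (0|1)*10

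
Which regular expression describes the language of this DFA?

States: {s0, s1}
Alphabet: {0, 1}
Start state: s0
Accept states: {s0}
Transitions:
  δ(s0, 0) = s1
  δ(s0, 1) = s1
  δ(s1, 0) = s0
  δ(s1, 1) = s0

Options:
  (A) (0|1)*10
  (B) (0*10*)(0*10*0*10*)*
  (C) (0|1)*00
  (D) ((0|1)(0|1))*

Check each option against the DFA on short strings; one disagreement eliminates an option:
  (A) (0|1)*10: on ε the DFA stays in s0 and accepts (s0 ∈ Accept), but the regex does not match it → eliminate
  (B) (0*10*)(0*10*0*10*)*: on ε the DFA stays in s0 and accepts (s0 ∈ Accept), but the regex does not match it → eliminate
  (C) (0|1)*00: on ε the DFA stays in s0 and accepts (s0 ∈ Accept), but the regex does not match it → eliminate
  (D) ((0|1)(0|1))*: agrees with the DFA on every string of length ≤ 6
Only (D) is consistent with the DFA.
(D) ((0|1)(0|1))*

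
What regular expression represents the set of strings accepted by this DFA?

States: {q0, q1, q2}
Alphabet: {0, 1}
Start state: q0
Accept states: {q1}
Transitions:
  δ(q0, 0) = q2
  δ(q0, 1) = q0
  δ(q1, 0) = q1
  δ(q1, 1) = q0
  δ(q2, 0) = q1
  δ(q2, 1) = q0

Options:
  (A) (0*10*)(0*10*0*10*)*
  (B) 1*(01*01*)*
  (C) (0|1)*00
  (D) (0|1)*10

Check each option against the DFA on short strings; one disagreement eliminates an option:
  (A) (0*10*)(0*10*0*10*)*: on '1' the DFA goes q0 → q0 and rejects (q0 ∉ Accept), but the regex matches it → eliminate
  (B) 1*(01*01*)*: on ε the DFA stays in q0 and rejects (q0 ∉ Accept), but the regex matches it → eliminate
  (C) (0|1)*00: agrees with the DFA on every string of length ≤ 6
  (D) (0|1)*10: on '00' the DFA goes q0 → q2 → q1 and accepts (q1 ∈ Accept), but the regex does not match it → eliminate
Only (C) is consistent with the DFA.
(C) (0|1)*00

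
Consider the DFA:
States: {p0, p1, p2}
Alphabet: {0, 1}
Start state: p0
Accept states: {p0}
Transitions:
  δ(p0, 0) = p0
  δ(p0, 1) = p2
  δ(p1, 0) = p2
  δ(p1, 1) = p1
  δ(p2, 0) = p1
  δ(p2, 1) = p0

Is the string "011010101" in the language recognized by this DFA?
Processing string "011010101":
  p0 --0--> p0
  p0 --1--> p2
  p2 --1--> p0
  p0 --0--> p0
  p0 --1--> p2
  p2 --0--> p1
  p1 --1--> p1
  p1 --0--> p2
  p2 --1--> p0
Final state: p0
Accept states: {p0}
Yes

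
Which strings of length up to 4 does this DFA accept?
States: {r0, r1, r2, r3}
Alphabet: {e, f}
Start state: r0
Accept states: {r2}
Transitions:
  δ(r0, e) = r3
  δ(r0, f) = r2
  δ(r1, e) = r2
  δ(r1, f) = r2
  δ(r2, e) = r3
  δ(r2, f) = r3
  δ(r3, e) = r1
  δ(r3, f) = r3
f, eee, eef, efee, efef, feee, feef, ffee, ffef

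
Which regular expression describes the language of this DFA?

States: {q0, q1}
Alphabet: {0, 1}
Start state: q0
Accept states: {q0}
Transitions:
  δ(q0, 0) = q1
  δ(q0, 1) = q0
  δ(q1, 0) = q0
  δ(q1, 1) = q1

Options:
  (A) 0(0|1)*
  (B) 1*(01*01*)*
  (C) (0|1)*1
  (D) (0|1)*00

Check each option against the DFA on short strings; one disagreement eliminates an option:
  (A) 0(0|1)*: on ε the DFA stays in q0 and accepts (q0 ∈ Accept), but the regex does not match it → eliminate
  (B) 1*(01*01*)*: agrees with the DFA on every string of length ≤ 6
  (C) (0|1)*1: on ε the DFA stays in q0 and accepts (q0 ∈ Accept), but the regex does not match it → eliminate
  (D) (0|1)*00: on ε the DFA stays in q0 and accepts (q0 ∈ Accept), but the regex does not match it → eliminate
Only (B) is consistent with the DFA.
(B) 1*(01*01*)*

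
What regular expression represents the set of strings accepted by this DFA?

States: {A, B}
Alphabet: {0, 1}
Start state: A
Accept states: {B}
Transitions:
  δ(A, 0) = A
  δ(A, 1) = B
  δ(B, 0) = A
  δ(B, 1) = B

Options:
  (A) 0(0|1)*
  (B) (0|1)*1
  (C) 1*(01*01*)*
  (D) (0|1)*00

Check each option against the DFA on short strings; one disagreement eliminates an option:
  (A) 0(0|1)*: on '0' the DFA goes A → A and rejects (A ∉ Accept), but the regex matches it → eliminate
  (B) (0|1)*1: agrees with the DFA on every string of length ≤ 6
  (C) 1*(01*01*)*: on ε the DFA stays in A and rejects (A ∉ Accept), but the regex matches it → eliminate
  (D) (0|1)*00: on '1' the DFA goes A → B and accepts (B ∈ Accept), but the regex does not match it → eliminate
Only (B) is consistent with the DFA.
(B) (0|1)*1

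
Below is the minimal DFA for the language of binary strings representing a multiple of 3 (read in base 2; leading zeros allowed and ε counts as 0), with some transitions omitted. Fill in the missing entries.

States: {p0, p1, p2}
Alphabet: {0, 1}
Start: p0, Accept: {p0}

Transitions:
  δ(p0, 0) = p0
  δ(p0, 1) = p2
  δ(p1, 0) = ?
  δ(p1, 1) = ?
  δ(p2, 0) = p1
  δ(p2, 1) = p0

From the language and accept set, identify what each state tracks — p0: value ≡ 0 (mod 3); p1: value ≡ 2 (mod 3); p2: value ≡ 1 (mod 3).
Each missing δ(q, a) is the state matching the new tracked value after reading a.
δ(p1, 0) = p2; δ(p1, 1) = p1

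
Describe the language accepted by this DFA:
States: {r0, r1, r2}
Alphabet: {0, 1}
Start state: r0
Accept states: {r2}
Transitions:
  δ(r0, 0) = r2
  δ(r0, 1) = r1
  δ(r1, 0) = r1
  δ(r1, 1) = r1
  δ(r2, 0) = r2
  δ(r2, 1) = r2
Testing a few strings:
  '0' → accept
  '11' → reject
  '111' → reject
  '01' → accept
State roles: r0=no input read; r1=started with 1 (dead); r2=started with 0
All binary strings starting with 0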